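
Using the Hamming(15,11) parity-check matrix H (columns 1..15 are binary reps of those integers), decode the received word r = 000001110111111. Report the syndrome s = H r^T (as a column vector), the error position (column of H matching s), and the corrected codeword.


s = (1, 0, 0, 0)^T, error position = 8, corrected codeword c = 000001100111111

Compute s = H r^T mod 2 one row at a time:
  s_1 = 1 + 0 + 1 + 1 + 1 + 1 + 1 + 1 = 7 ≡ 1 (mod 2).
  s_2 = 0 + 0 + 1 + 1 + 1 + 1 + 1 + 1 = 6 ≡ 0 (mod 2).
  s_3 = 0 + 0 + 1 + 1 + 1 + 1 + 1 + 1 = 6 ≡ 0 (mod 2).
  s_4 = 0 + 0 + 0 + 1 + 0 + 1 + 1 + 1 = 4 ≡ 0 (mod 2).
s = (1, 0, 0, 0)^T — this equals column 8 of H (binary 1000), so error is at position 8.
Correct: flip bit 8 of r = 000001110111111 to get c = 000001100111111.


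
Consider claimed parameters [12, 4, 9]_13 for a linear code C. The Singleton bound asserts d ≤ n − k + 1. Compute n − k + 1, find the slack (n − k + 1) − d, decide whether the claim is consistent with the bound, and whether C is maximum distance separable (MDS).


Singleton RHS = n − k + 1 = 9, slack = 0, bound satisfied, MDS.

Singleton bound: d ≤ n − k + 1.
Here n = 12, k = 4, so n − k + 1 = 9.
Given d = 9, check d ≤ 9: YES.
Slack = (n − k + 1) − d = 0.
The code is MDS (slack = 0).
Description: the claimed parameters are [12, 4, 9]_13; such a code would be MDS (meets Singleton bound).


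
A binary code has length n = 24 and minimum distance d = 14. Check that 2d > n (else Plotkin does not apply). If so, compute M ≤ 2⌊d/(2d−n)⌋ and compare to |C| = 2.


Plotkin bound M ≤ 6; given |C| = 2 ≤ bound (satisfied).

Check applicability: 2d = 28, n = 24.
2d − n = 4 > 0, so Plotkin applies.
Compute d/(2d−n) = 14/4 ≈ 3.5000.
⌊d/(2d−n)⌋ = 3.
Plotkin bound: M ≤ 2·3 = 6.
Given |C| = 2, check: satisfied.
This |C| is below the Plotkin bound.


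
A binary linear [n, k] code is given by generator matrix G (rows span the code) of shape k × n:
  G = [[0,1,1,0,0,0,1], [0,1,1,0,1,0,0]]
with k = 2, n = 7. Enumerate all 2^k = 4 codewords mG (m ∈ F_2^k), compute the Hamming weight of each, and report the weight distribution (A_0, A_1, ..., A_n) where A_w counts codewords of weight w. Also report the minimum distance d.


Weight distribution: A_0 = 1, A_2 = 1, A_3 = 2. Minimum distance d = 2.

Enumerate all 2^2 = 4 messages m ∈ F_2^2.
For each, compute codeword c = mG in F_2^7, then tally its weight.
  m = 00 → c = 0000000, weight = 0.
  m = 10 → c = 0110001, weight = 3.
  m = 01 → c = 0110100, weight = 3.
  m = 11 → c = 0000101, weight = 2.
Tally weights:
  weight 0: 1 codewords.
  weight 2: 1 codewords.
  weight 3: 2 codewords.
Minimum distance d = smallest w > 0 with A_w > 0 = 2.
Sanity: Σ A_w = 4 = 2^2 = 4 ✓.


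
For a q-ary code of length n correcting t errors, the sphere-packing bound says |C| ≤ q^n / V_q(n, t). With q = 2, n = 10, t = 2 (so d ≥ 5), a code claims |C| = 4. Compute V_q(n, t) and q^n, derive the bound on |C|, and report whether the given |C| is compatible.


V_q(n, t) = 56, q^n = 1024, Hamming bound = 18, |C| = 4 ≤ bound (satisfied).

Step 1: Compute V_q(n, t) = Σ_{j=0}^2 C(n, j) (q−1)^j.
  j = 0: C(10,0)·(1)^0 = 1·1 = 1.
  j = 1: C(10,1)·(1)^1 = 10·1 = 10.
  j = 2: C(10,2)·(1)^2 = 45·1 = 45.
  V_q(n, t) = 1 + 10 + 45 = 56.
Step 2: q^n = 2^10 = 1024.
Step 3: Hamming bound ⌊q^n / V_q(n,t)⌋ = ⌊1024/56⌋ = 18.
Step 4: Compare |C| = 4 to 18: satisfied.
The claimed |C| lies below the Hamming bound.


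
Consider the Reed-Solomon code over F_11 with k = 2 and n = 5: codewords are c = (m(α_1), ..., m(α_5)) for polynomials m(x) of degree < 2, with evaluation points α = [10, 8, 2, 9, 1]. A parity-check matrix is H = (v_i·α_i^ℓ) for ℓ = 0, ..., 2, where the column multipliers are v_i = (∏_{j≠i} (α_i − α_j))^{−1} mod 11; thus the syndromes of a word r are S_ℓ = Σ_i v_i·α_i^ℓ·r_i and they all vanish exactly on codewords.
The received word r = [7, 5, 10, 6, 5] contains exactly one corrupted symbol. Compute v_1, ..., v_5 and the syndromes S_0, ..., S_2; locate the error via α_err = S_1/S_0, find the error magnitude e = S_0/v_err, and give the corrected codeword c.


S = (2, 2, 2), error at position 5, error magnitude e = 7, c = [7, 5, 10, 6, 9].

Step 1: column multipliers v_i = (∏_{j≠i}(α_i − α_j))^{−1} mod 11.
  i = 1 (α = 10): (10−8)(10−2)(10−9)(10−1) = 2·8·1·9 = 144 ≡ 1, so v_1 = 1^{−1} = 1 (mod 11).
  i = 2 (α = 8): (8−10)(8−2)(8−9)(8−1) = (−2)·6·(−1)·7 = 84 ≡ 7, so v_2 = 7^{−1} = 8 (mod 11).
  i = 3 (α = 2): (2−10)(2−8)(2−9)(2−1) = (−8)·(−6)·(−7)·1 = −336 ≡ 5, so v_3 = 5^{−1} = 9 (mod 11).
  i = 4 (α = 9): (9−10)(9−8)(9−2)(9−1) = (−1)·1·7·8 = −56 ≡ 10, so v_4 = 10^{−1} = 10 (mod 11).
  i = 5 (α = 1): (1−10)(1−8)(1−2)(1−9) = (−9)·(−7)·(−1)·(−8) = 504 ≡ 9, so v_5 = 9^{−1} = 5 (mod 11).
  v = [1, 8, 9, 10, 5].
Step 2: syndromes of r = [7, 5, 10, 6, 5] (all sums mod 11).
  S_0 = Σ v_i r_i = 1·7 + 8·5 + 9·10 + 10·6 + 5·5 = 222 ≡ 2.
  S_1 = Σ v_i α_i r_i = 1·10·7 + 8·8·5 + 9·2·10 + 10·9·6 + 5·1·5 = 1135 ≡ 2.
  α_i^2 mod 11 = [1, 9, 4, 4, 1].
  S_2 = Σ v_i α_i^2 r_i = 1·1·7 + 8·9·5 + 9·4·10 + 10·4·6 + 5·1·5 = 992 ≡ 2.
  S = (2, 2, 2) ≠ 0, so r is not a codeword (an error is present).
Step 3: locate the error. For a single error e at position i, S_ℓ = v_i·e·α_i^ℓ, so α_err = S_1/S_0.
  S_0^{−1} = 2^{−1} = 6 (mod 11), so α_err = 2·6 = 12 ≡ 1 = α_5. Error position i = 5.
  Consistency check: S_2/S_1 = 2·6 = 12 ≡ 1 = α_err ✓ (single-error assumption holds).
Step 4: error magnitude e = S_0/v_5 = S_0·∏_{j≠5}(α_5 − α_j) = 2·9 = 18 ≡ 7 (mod 11).
Step 5: correct position 5: c_5 = r_5 − e = 5 − 7 ≡ 9 (mod 11). Hence c = [7, 5, 10, 6, 9].
  Check: interpolating c through the α_i gives m(x) = 8 + 1·x (degree < 2) with m(α_i) = c_i for every i, so c is indeed a codeword.


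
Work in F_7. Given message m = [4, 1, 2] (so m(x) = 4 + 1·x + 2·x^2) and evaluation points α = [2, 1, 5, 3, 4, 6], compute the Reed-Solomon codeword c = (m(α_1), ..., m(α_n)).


c = [0, 0, 3, 4, 5, 5]

Message polynomial: m(x) = 4 + 1·x + 2·x^2 (mod 7).
For each evaluation point α_i, compute m(α_i) mod 7:
  α_1 = 2: Horner steps 2 → 5 → 0, so m(2) = 0.
  α_2 = 1: Horner steps 2 → 3 → 0, so m(1) = 0.
  α_3 = 5: Horner steps 2 → 4 → 3, so m(5) = 3.
  α_4 = 3: Horner steps 2 → 0 → 4, so m(3) = 4.
  α_5 = 4: Horner steps 2 → 2 → 5, so m(4) = 5.
  α_6 = 6: Horner steps 2 → 6 → 5, so m(6) = 5.
Codeword c = [0, 0, 3, 4, 5, 5] ∈ F_7^6.


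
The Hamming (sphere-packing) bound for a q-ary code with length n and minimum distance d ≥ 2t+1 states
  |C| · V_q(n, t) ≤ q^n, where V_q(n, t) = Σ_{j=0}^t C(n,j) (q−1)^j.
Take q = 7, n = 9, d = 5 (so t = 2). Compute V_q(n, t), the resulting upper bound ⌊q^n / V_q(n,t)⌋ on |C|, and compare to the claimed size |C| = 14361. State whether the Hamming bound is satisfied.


V_q(n, t) = 1351, q^n = 40353607, Hamming bound = 29869, |C| = 14361 ≤ bound (satisfied).

Step 1: Compute V_q(n, t) = Σ_{j=0}^2 C(n, j) (q−1)^j.
  j = 0: C(9,0)·(6)^0 = 1·1 = 1.
  j = 1: C(9,1)·(6)^1 = 9·6 = 54.
  j = 2: C(9,2)·(6)^2 = 36·36 = 1296.
  V_q(n, t) = 1 + 54 + 1296 = 1351.
Step 2: q^n = 7^9 = 40353607.
Step 3: Hamming bound ⌊q^n / V_q(n,t)⌋ = ⌊40353607/1351⌋ = 29869.
Step 4: Compare |C| = 14361 to 29869: satisfied.
The claimed |C| lies below the Hamming bound.


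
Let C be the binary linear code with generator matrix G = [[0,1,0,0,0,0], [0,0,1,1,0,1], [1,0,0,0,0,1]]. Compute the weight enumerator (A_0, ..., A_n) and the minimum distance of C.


Weight distribution: A_0 = 1, A_1 = 1, A_2 = 1, A_3 = 3, A_4 = 2. Minimum distance d = 1.

Enumerate all 2^3 = 8 messages m ∈ F_2^3.
For each, compute codeword c = mG in F_2^6, then tally its weight.
  m = 000 → c = 000000, weight = 0.
  m = 100 → c = 010000, weight = 1.
  m = 010 → c = 001101, weight = 3.
  m = 110 → c = 011101, weight = 4.
  m = 001 → c = 100001, weight = 2.
  m = 101 → c = 110001, weight = 3.
  m = 011 → c = 101100, weight = 3.
  m = 111 → c = 111100, weight = 4.
Tally weights:
  weight 0: 1 codewords.
  weight 1: 1 codewords.
  weight 2: 1 codewords.
  weight 3: 3 codewords.
  weight 4: 2 codewords.
Minimum distance d = smallest w > 0 with A_w > 0 = 1.
Sanity: Σ A_w = 8 = 2^3 = 8 ✓.


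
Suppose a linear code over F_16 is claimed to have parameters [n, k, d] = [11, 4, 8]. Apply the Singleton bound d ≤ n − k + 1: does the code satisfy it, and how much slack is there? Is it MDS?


Singleton RHS = n − k + 1 = 8, slack = 0, bound satisfied, MDS.

Singleton bound: d ≤ n − k + 1.
Here n = 11, k = 4, so n − k + 1 = 8.
Given d = 8, check d ≤ 8: YES.
Slack = (n − k + 1) − d = 0.
The code is MDS (slack = 0).
Description: the claimed parameters are [11, 4, 8]_16; such a code would be MDS (meets Singleton bound).


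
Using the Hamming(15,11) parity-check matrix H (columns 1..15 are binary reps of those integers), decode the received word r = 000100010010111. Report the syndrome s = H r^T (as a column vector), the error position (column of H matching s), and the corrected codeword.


s = (1, 0, 1, 1)^T, error position = 11, corrected codeword c = 000100010000111

Compute s = H r^T mod 2 one row at a time:
  s_1 = 1 + 0 + 0 + 1 + 0 + 1 + 1 + 1 = 5 ≡ 1 (mod 2).
  s_2 = 1 + 0 + 0 + 0 + 0 + 1 + 1 + 1 = 4 ≡ 0 (mod 2).
  s_3 = 0 + 0 + 0 + 0 + 0 + 1 + 1 + 1 = 3 ≡ 1 (mod 2).
  s_4 = 0 + 0 + 0 + 0 + 0 + 1 + 1 + 1 = 3 ≡ 1 (mod 2).
s = (1, 0, 1, 1)^T — this equals column 11 of H (binary 1011), so error is at position 11.
Correct: flip bit 11 of r = 000100010010111 to get c = 000100010000111.


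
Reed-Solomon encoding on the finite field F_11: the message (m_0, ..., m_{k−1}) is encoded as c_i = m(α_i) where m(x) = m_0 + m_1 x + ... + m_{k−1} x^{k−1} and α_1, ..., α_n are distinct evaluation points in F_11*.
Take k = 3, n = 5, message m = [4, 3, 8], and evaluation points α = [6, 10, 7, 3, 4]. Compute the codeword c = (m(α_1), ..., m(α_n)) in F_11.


c = [2, 9, 10, 8, 1]

Message polynomial: m(x) = 4 + 3·x + 8·x^2 (mod 11).
For each evaluation point α_i, compute m(α_i) mod 11:
  α_1 = 6: Horner steps 8 → 7 → 2, so m(6) = 2.
  α_2 = 10: Horner steps 8 → 6 → 9, so m(10) = 9.
  α_3 = 7: Horner steps 8 → 4 → 10, so m(7) = 10.
  α_4 = 3: Horner steps 8 → 5 → 8, so m(3) = 8.
  α_5 = 4: Horner steps 8 → 2 → 1, so m(4) = 1.
Codeword c = [2, 9, 10, 8, 1] ∈ F_11^5.


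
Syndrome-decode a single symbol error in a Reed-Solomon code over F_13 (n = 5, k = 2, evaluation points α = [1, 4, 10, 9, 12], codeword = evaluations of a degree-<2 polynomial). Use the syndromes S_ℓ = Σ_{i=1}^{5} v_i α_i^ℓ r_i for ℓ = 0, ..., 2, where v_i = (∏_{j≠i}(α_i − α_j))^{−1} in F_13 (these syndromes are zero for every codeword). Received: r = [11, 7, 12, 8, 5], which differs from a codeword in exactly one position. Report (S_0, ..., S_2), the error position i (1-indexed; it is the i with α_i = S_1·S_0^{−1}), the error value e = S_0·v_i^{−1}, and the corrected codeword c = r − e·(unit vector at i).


S = (4, 10, 12), error at position 4, error magnitude e = 12, c = [11, 7, 12, 9, 5].

Step 1: column multipliers v_i = (∏_{j≠i}(α_i − α_j))^{−1} mod 13.
  i = 1 (α = 1): (1−4)(1−10)(1−9)(1−12) = (−3)·(−9)·(−8)·(−11) = 2376 ≡ 10, so v_1 = 10^{−1} = 4 (mod 13).
  i = 2 (α = 4): (4−1)(4−10)(4−9)(4−12) = 3·(−6)·(−5)·(−8) = −720 ≡ 8, so v_2 = 8^{−1} = 5 (mod 13).
  i = 3 (α = 10): (10−1)(10−4)(10−9)(10−12) = 9·6·1·(−2) = −108 ≡ 9, so v_3 = 9^{−1} = 3 (mod 13).
  i = 4 (α = 9): (9−1)(9−4)(9−10)(9−12) = 8·5·(−1)·(−3) = 120 ≡ 3, so v_4 = 3^{−1} = 9 (mod 13).
  i = 5 (α = 12): (12−1)(12−4)(12−10)(12−9) = 11·8·2·3 = 528 ≡ 8, so v_5 = 8^{−1} = 5 (mod 13).
  v = [4, 5, 3, 9, 5].
Step 2: syndromes of r = [11, 7, 12, 8, 5] (all sums mod 13).
  S_0 = Σ v_i r_i = 4·11 + 5·7 + 3·12 + 9·8 + 5·5 = 212 ≡ 4.
  S_1 = Σ v_i α_i r_i = 4·1·11 + 5·4·7 + 3·10·12 + 9·9·8 + 5·12·5 = 1492 ≡ 10.
  α_i^2 mod 13 = [1, 3, 9, 3, 1].
  S_2 = Σ v_i α_i^2 r_i = 4·1·11 + 5·3·7 + 3·9·12 + 9·3·8 + 5·1·5 = 714 ≡ 12.
  S = (4, 10, 12) ≠ 0, so r is not a codeword (an error is present).
Step 3: locate the error. For a single error e at position i, S_ℓ = v_i·e·α_i^ℓ, so α_err = S_1/S_0.
  S_0^{−1} = 4^{−1} = 10 (mod 13), so α_err = 10·10 = 100 ≡ 9 = α_4. Error position i = 4.
  Consistency check: S_2/S_1 = 12·4 = 48 ≡ 9 = α_err ✓ (single-error assumption holds).
Step 4: error magnitude e = S_0/v_4 = S_0·∏_{j≠4}(α_4 − α_j) = 4·3 = 12 ≡ 12 (mod 13).
Step 5: correct position 4: c_4 = r_4 − e = 8 − 12 ≡ 9 (mod 13). Hence c = [11, 7, 12, 9, 5].
  Check: interpolating c through the α_i gives m(x) = 8 + 3·x (degree < 2) with m(α_i) = c_i for every i, so c is indeed a codeword.


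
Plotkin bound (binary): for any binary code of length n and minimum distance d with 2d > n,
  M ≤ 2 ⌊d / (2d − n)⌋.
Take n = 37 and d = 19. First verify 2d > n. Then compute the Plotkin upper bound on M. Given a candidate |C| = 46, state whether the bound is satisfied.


Plotkin bound M ≤ 38; given |C| = 46 > bound (violated).

Check applicability: 2d = 38, n = 37.
2d − n = 1 > 0, so Plotkin applies.
Compute d/(2d−n) = 19/1 ≈ 19.0000.
⌊d/(2d−n)⌋ = 19.
Plotkin bound: M ≤ 2·19 = 38.
Given |C| = 46, check: VIOLATED.
This |C| is above the Plotkin bound, so no binary code with n = 37, d = 19 and 46 codewords exists.


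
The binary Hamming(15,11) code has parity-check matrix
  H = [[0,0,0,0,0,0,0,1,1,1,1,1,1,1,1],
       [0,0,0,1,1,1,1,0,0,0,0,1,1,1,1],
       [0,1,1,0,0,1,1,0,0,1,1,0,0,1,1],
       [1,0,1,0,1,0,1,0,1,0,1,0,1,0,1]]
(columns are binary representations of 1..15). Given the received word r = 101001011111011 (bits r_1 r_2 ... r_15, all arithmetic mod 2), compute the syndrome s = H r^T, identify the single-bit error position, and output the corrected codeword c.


s = (1, 0, 0, 1)^T, error position = 9, corrected codeword c = 101001010111011

Compute s = H r^T mod 2 one row at a time:
  s_1 = 1 + 1 + 1 + 1 + 1 + 0 + 1 + 1 = 7 ≡ 1 (mod 2).
  s_2 = 0 + 0 + 1 + 0 + 1 + 0 + 1 + 1 = 4 ≡ 0 (mod 2).
  s_3 = 0 + 1 + 1 + 0 + 1 + 1 + 1 + 1 = 6 ≡ 0 (mod 2).
  s_4 = 1 + 1 + 0 + 0 + 1 + 1 + 0 + 1 = 5 ≡ 1 (mod 2).
s = (1, 0, 0, 1)^T — this equals column 9 of H (binary 1001), so error is at position 9.
Correct: flip bit 9 of r = 101001011111011 to get c = 101001010111011.


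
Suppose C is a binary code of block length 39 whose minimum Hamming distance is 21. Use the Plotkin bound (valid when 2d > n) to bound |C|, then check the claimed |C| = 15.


Plotkin bound M ≤ 14; given |C| = 15 > bound (violated).

Check applicability: 2d = 42, n = 39.
2d − n = 3 > 0, so Plotkin applies.
Compute d/(2d−n) = 21/3 ≈ 7.0000.
⌊d/(2d−n)⌋ = 7.
Plotkin bound: M ≤ 2·7 = 14.
Given |C| = 15, check: VIOLATED.
This |C| is above the Plotkin bound, so no binary code with n = 39, d = 21 and 15 codewords exists.


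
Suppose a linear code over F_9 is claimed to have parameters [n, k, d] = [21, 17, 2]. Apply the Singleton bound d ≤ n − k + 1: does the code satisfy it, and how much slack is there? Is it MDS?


Singleton RHS = n − k + 1 = 5, slack = 3, bound satisfied, not MDS.

Singleton bound: d ≤ n − k + 1.
Here n = 21, k = 17, so n − k + 1 = 5.
Given d = 2, check d ≤ 5: YES.
Slack = (n − k + 1) − d = 3.
The code is NOT MDS (slack = 3 > 0).
Description: the claimed parameters are [21, 17, 2]_9; such a code would be non-MDS.


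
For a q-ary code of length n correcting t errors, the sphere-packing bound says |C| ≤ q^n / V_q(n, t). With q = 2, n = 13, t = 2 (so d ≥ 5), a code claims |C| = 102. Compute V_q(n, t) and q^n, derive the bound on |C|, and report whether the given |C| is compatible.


V_q(n, t) = 92, q^n = 8192, Hamming bound = 89, |C| = 102 > bound (violated).

Step 1: Compute V_q(n, t) = Σ_{j=0}^2 C(n, j) (q−1)^j.
  j = 0: C(13,0)·(1)^0 = 1·1 = 1.
  j = 1: C(13,1)·(1)^1 = 13·1 = 13.
  j = 2: C(13,2)·(1)^2 = 78·1 = 78.
  V_q(n, t) = 1 + 13 + 78 = 92.
Step 2: q^n = 2^13 = 8192.
Step 3: Hamming bound ⌊q^n / V_q(n,t)⌋ = ⌊8192/92⌋ = 89.
Step 4: Compare |C| = 102 to 89: violated.
The claimed |C| lies above the Hamming bound, so no 2-ary code of length 13 with d ≥ 5 can have 102 codewords.


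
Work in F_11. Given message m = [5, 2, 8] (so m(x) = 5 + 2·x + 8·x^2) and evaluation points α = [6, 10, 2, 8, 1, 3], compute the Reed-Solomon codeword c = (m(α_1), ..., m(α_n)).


c = [8, 0, 8, 5, 4, 6]

Message polynomial: m(x) = 5 + 2·x + 8·x^2 (mod 11).
For each evaluation point α_i, compute m(α_i) mod 11:
  α_1 = 6: Horner steps 8 → 6 → 8, so m(6) = 8.
  α_2 = 10: Horner steps 8 → 5 → 0, so m(10) = 0.
  α_3 = 2: Horner steps 8 → 7 → 8, so m(2) = 8.
  α_4 = 8: Horner steps 8 → 0 → 5, so m(8) = 5.
  α_5 = 1: Horner steps 8 → 10 → 4, so m(1) = 4.
  α_6 = 3: Horner steps 8 → 4 → 6, so m(3) = 6.
Codeword c = [8, 0, 8, 5, 4, 6] ∈ F_11^6.


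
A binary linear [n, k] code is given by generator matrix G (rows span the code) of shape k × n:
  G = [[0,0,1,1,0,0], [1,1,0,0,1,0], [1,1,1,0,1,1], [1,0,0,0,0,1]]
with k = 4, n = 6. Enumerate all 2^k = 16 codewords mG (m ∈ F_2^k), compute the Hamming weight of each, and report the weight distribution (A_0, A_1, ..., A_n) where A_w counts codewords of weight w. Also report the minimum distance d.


Weight distribution: A_0 = 1, A_2 = 6, A_3 = 4, A_4 = 1, A_5 = 4. Minimum distance d = 2.

Enumerate all 2^4 = 16 messages m ∈ F_2^4.
For each, compute codeword c = mG in F_2^6, then tally its weight.
  m = 0000 → c = 000000, weight = 0.
  m = 1000 → c = 001100, weight = 2.
  m = 0100 → c = 110010, weight = 3.
  m = 1100 → c = 111110, weight = 5.
  m = 0010 → c = 111011, weight = 5.
  m = 1010 → c = 110111, weight = 5.
  m = 0110 → c = 001001, weight = 2.
  m = 1110 → c = 000101, weight = 2.
  m = 0001 → c = 100001, weight = 2.
  m = 1001 → c = 101101, weight = 4.
  m = 0101 → c = 010011, weight = 3.
  m = 1101 → c = 011111, weight = 5.
  m = 0011 → c = 011010, weight = 3.
  m = 1011 → c = 010110, weight = 3.
  m = 0111 → c = 101000, weight = 2.
  m = 1111 → c = 100100, weight = 2.
Tally weights:
  weight 0: 1 codewords.
  weight 2: 6 codewords.
  weight 3: 4 codewords.
  weight 4: 1 codewords.
  weight 5: 4 codewords.
Minimum distance d = smallest w > 0 with A_w > 0 = 2.
Sanity: Σ A_w = 16 = 2^4 = 16 ✓.


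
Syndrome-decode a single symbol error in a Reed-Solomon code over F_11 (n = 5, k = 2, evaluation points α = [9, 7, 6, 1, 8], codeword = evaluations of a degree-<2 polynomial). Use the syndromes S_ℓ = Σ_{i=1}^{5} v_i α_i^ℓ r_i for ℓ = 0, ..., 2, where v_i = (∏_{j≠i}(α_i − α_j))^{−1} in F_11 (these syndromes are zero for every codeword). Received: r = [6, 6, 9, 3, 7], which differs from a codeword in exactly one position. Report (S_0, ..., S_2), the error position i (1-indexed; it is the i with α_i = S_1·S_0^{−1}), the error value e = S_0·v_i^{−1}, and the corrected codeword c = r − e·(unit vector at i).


S = (9, 8, 1), error at position 2, error magnitude e = 9, c = [6, 8, 9, 3, 7].

Step 1: column multipliers v_i = (∏_{j≠i}(α_i − α_j))^{−1} mod 11.
  i = 1 (α = 9): (9−7)(9−6)(9−1)(9−8) = 2·3·8·1 = 48 ≡ 4, so v_1 = 4^{−1} = 3 (mod 11).
  i = 2 (α = 7): (7−9)(7−6)(7−1)(7−8) = (−2)·1·6·(−1) = 12 ≡ 1, so v_2 = 1^{−1} = 1 (mod 11).
  i = 3 (α = 6): (6−9)(6−7)(6−1)(6−8) = (−3)·(−1)·5·(−2) = −30 ≡ 3, so v_3 = 3^{−1} = 4 (mod 11).
  i = 4 (α = 1): (1−9)(1−7)(1−6)(1−8) = (−8)·(−6)·(−5)·(−7) = 1680 ≡ 8, so v_4 = 8^{−1} = 7 (mod 11).
  i = 5 (α = 8): (8−9)(8−7)(8−6)(8−1) = (−1)·1·2·7 = −14 ≡ 8, so v_5 = 8^{−1} = 7 (mod 11).
  v = [3, 1, 4, 7, 7].
Step 2: syndromes of r = [6, 6, 9, 3, 7] (all sums mod 11).
  S_0 = Σ v_i r_i = 3·6 + 1·6 + 4·9 + 7·3 + 7·7 = 130 ≡ 9.
  S_1 = Σ v_i α_i r_i = 3·9·6 + 1·7·6 + 4·6·9 + 7·1·3 + 7·8·7 = 833 ≡ 8.
  α_i^2 mod 11 = [4, 5, 3, 1, 9].
  S_2 = Σ v_i α_i^2 r_i = 3·4·6 + 1·5·6 + 4·3·9 + 7·1·3 + 7·9·7 = 672 ≡ 1.
  S = (9, 8, 1) ≠ 0, so r is not a codeword (an error is present).
Step 3: locate the error. For a single error e at position i, S_ℓ = v_i·e·α_i^ℓ, so α_err = S_1/S_0.
  S_0^{−1} = 9^{−1} = 5 (mod 11), so α_err = 8·5 = 40 ≡ 7 = α_2. Error position i = 2.
  Consistency check: S_2/S_1 = 1·7 = 7 ≡ 7 = α_err ✓ (single-error assumption holds).
Step 4: error magnitude e = S_0/v_2 = S_0·∏_{j≠2}(α_2 − α_j) = 9·1 = 9 ≡ 9 (mod 11).
Step 5: correct position 2: c_2 = r_2 − e = 6 − 9 ≡ 8 (mod 11). Hence c = [6, 8, 9, 3, 7].
  Check: interpolating c through the α_i gives m(x) = 4 + 10·x (degree < 2) with m(α_i) = c_i for every i, so c is indeed a codeword.


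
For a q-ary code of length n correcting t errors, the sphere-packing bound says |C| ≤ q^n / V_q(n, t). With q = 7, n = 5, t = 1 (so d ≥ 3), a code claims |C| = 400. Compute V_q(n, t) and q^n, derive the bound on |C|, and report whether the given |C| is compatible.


V_q(n, t) = 31, q^n = 16807, Hamming bound = 542, |C| = 400 ≤ bound (satisfied).

Step 1: Compute V_q(n, t) = Σ_{j=0}^1 C(n, j) (q−1)^j.
  j = 0: C(5,0)·(6)^0 = 1·1 = 1.
  j = 1: C(5,1)·(6)^1 = 5·6 = 30.
  V_q(n, t) = 1 + 30 = 31.
Step 2: q^n = 7^5 = 16807.
Step 3: Hamming bound ⌊q^n / V_q(n,t)⌋ = ⌊16807/31⌋ = 542.
Step 4: Compare |C| = 400 to 542: satisfied.
The claimed |C| lies below the Hamming bound.


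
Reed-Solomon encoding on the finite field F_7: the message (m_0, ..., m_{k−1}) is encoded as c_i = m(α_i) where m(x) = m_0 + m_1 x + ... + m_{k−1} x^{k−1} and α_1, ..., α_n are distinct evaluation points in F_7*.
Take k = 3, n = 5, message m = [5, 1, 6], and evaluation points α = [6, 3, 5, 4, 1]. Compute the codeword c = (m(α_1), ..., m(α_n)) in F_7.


c = [3, 6, 6, 0, 5]

Message polynomial: m(x) = 5 + 1·x + 6·x^2 (mod 7).
For each evaluation point α_i, compute m(α_i) mod 7:
  α_1 = 6: Horner steps 6 → 2 → 3, so m(6) = 3.
  α_2 = 3: Horner steps 6 → 5 → 6, so m(3) = 6.
  α_3 = 5: Horner steps 6 → 3 → 6, so m(5) = 6.
  α_4 = 4: Horner steps 6 → 4 → 0, so m(4) = 0.
  α_5 = 1: Horner steps 6 → 0 → 5, so m(1) = 5.
Codeword c = [3, 6, 6, 0, 5] ∈ F_7^5.


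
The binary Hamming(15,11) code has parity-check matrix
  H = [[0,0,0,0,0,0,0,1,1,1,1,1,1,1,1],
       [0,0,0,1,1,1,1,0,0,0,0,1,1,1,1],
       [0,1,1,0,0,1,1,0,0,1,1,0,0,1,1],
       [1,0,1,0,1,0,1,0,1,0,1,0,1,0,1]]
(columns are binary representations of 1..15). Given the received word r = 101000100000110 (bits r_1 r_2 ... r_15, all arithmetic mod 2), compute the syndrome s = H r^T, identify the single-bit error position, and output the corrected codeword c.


s = (0, 1, 1, 0)^T, error position = 6, corrected codeword c = 101001100000110

Compute s = H r^T mod 2 one row at a time:
  s_1 = 0 + 0 + 0 + 0 + 0 + 1 + 1 + 0 = 2 ≡ 0 (mod 2).
  s_2 = 0 + 0 + 0 + 1 + 0 + 1 + 1 + 0 = 3 ≡ 1 (mod 2).
  s_3 = 0 + 1 + 0 + 1 + 0 + 0 + 1 + 0 = 3 ≡ 1 (mod 2).
  s_4 = 1 + 1 + 0 + 1 + 0 + 0 + 1 + 0 = 4 ≡ 0 (mod 2).
s = (0, 1, 1, 0)^T — this equals column 6 of H (binary 0110), so error is at position 6.
Correct: flip bit 6 of r = 101000100000110 to get c = 101001100000110.


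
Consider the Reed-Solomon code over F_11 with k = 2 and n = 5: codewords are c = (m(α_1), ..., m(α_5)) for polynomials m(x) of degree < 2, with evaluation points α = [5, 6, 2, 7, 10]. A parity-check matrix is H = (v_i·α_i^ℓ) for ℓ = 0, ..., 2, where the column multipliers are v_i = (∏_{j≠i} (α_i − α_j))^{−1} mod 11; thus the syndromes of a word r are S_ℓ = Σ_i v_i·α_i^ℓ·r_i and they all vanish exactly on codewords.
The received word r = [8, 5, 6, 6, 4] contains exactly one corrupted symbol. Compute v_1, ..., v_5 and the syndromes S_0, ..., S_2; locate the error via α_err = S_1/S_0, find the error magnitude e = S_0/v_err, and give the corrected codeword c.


S = (5, 2, 3), error at position 4, error magnitude e = 4, c = [8, 5, 6, 2, 4].

Step 1: column multipliers v_i = (∏_{j≠i}(α_i − α_j))^{−1} mod 11.
  i = 1 (α = 5): (5−6)(5−2)(5−7)(5−10) = (−1)·3·(−2)·(−5) = −30 ≡ 3, so v_1 = 3^{−1} = 4 (mod 11).
  i = 2 (α = 6): (6−5)(6−2)(6−7)(6−10) = 1·4·(−1)·(−4) = 16 ≡ 5, so v_2 = 5^{−1} = 9 (mod 11).
  i = 3 (α = 2): (2−5)(2−6)(2−7)(2−10) = (−3)·(−4)·(−5)·(−8) = 480 ≡ 7, so v_3 = 7^{−1} = 8 (mod 11).
  i = 4 (α = 7): (7−5)(7−6)(7−2)(7−10) = 2·1·5·(−3) = −30 ≡ 3, so v_4 = 3^{−1} = 4 (mod 11).
  i = 5 (α = 10): (10−5)(10−6)(10−2)(10−7) = 5·4·8·3 = 480 ≡ 7, so v_5 = 7^{−1} = 8 (mod 11).
  v = [4, 9, 8, 4, 8].
Step 2: syndromes of r = [8, 5, 6, 6, 4] (all sums mod 11).
  S_0 = Σ v_i r_i = 4·8 + 9·5 + 8·6 + 4·6 + 8·4 = 181 ≡ 5.
  S_1 = Σ v_i α_i r_i = 4·5·8 + 9·6·5 + 8·2·6 + 4·7·6 + 8·10·4 = 1014 ≡ 2.
  α_i^2 mod 11 = [3, 3, 4, 5, 1].
  S_2 = Σ v_i α_i^2 r_i = 4·3·8 + 9·3·5 + 8·4·6 + 4·5·6 + 8·1·4 = 575 ≡ 3.
  S = (5, 2, 3) ≠ 0, so r is not a codeword (an error is present).
Step 3: locate the error. For a single error e at position i, S_ℓ = v_i·e·α_i^ℓ, so α_err = S_1/S_0.
  S_0^{−1} = 5^{−1} = 9 (mod 11), so α_err = 2·9 = 18 ≡ 7 = α_4. Error position i = 4.
  Consistency check: S_2/S_1 = 3·6 = 18 ≡ 7 = α_err ✓ (single-error assumption holds).
Step 4: error magnitude e = S_0/v_4 = S_0·∏_{j≠4}(α_4 − α_j) = 5·3 = 15 ≡ 4 (mod 11).
Step 5: correct position 4: c_4 = r_4 − e = 6 − 4 ≡ 2 (mod 11). Hence c = [8, 5, 6, 2, 4].
  Check: interpolating c through the α_i gives m(x) = 1 + 8·x (degree < 2) with m(α_i) = c_i for every i, so c is indeed a codeword.


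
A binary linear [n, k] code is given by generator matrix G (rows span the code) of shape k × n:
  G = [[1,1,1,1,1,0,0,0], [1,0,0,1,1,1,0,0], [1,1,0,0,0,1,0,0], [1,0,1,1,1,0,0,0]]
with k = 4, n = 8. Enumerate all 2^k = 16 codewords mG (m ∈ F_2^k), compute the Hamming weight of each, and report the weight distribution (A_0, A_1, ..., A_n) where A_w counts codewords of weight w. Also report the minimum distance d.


Weight distribution: A_0 = 1, A_1 = 1, A_2 = 4, A_3 = 4, A_4 = 3, A_5 = 3. Minimum distance d = 1.

Enumerate all 2^4 = 16 messages m ∈ F_2^4.
For each, compute codeword c = mG in F_2^8, then tally its weight.
  m = 0000 → c = 00000000, weight = 0.
  m = 1000 → c = 11111000, weight = 5.
  m = 0100 → c = 10011100, weight = 4.
  m = 1100 → c = 01100100, weight = 3.
  m = 0010 → c = 11000100, weight = 3.
  m = 1010 → c = 00111100, weight = 4.
  m = 0110 → c = 01011000, weight = 3.
  m = 1110 → c = 10100000, weight = 2.
  m = 0001 → c = 10111000, weight = 4.
  m = 1001 → c = 01000000, weight = 1.
  m = 0101 → c = 00100100, weight = 2.
  m = 1101 → c = 11011100, weight = 5.
  m = 0011 → c = 01111100, weight = 5.
  m = 1011 → c = 10000100, weight = 2.
  m = 0111 → c = 11100000, weight = 3.
  m = 1111 → c = 00011000, weight = 2.
Tally weights:
  weight 0: 1 codewords.
  weight 1: 1 codewords.
  weight 2: 4 codewords.
  weight 3: 4 codewords.
  weight 4: 3 codewords.
  weight 5: 3 codewords.
Minimum distance d = smallest w > 0 with A_w > 0 = 1.
Sanity: Σ A_w = 16 = 2^4 = 16 ✓.


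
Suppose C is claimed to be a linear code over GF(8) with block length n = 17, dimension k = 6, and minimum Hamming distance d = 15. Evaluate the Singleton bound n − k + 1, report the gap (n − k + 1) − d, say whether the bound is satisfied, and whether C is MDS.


Singleton RHS = n − k + 1 = 12, slack = -3, bound violated (no such code; not MDS).

Singleton bound: d ≤ n − k + 1.
Here n = 17, k = 6, so n − k + 1 = 12.
Given d = 15, check d ≤ 12: NO.
Slack = (n − k + 1) − d = -3.
The slack is negative: d = 15 exceeds n − k + 1 = 12 by 3, so the Singleton bound is violated and no linear [17, 6, 15]_8 code can exist. In particular it is not MDS (MDS requires d = n − k + 1 exactly).
Description: the claimed parameters are [17, 6, 15]_8; such a code would be impossible (violates the Singleton bound).


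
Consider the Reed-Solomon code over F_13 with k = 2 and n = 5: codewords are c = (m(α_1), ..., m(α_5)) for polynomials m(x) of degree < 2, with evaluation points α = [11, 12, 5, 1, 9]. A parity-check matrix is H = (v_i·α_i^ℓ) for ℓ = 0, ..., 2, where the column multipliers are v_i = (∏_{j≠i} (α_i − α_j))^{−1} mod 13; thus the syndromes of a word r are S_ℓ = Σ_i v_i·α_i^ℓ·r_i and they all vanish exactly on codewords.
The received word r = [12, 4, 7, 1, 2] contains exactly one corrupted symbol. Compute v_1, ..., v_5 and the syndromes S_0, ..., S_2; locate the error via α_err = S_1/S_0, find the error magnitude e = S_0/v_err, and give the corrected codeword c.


S = (3, 2, 10), error at position 3, error magnitude e = 12, c = [12, 4, 8, 1, 2].

Step 1: column multipliers v_i = (∏_{j≠i}(α_i − α_j))^{−1} mod 13.
  i = 1 (α = 11): (11−12)(11−5)(11−1)(11−9) = (−1)·6·10·2 = −120 ≡ 10, so v_1 = 10^{−1} = 4 (mod 13).
  i = 2 (α = 12): (12−11)(12−5)(12−1)(12−9) = 1·7·11·3 = 231 ≡ 10, so v_2 = 10^{−1} = 4 (mod 13).
  i = 3 (α = 5): (5−11)(5−12)(5−1)(5−9) = (−6)·(−7)·4·(−4) = −672 ≡ 4, so v_3 = 4^{−1} = 10 (mod 13).
  i = 4 (α = 1): (1−11)(1−12)(1−5)(1−9) = (−10)·(−11)·(−4)·(−8) = 3520 ≡ 10, so v_4 = 10^{−1} = 4 (mod 13).
  i = 5 (α = 9): (9−11)(9−12)(9−5)(9−1) = (−2)·(−3)·4·8 = 192 ≡ 10, so v_5 = 10^{−1} = 4 (mod 13).
  v = [4, 4, 10, 4, 4].
Step 2: syndromes of r = [12, 4, 7, 1, 2] (all sums mod 13).
  S_0 = Σ v_i r_i = 4·12 + 4·4 + 10·7 + 4·1 + 4·2 = 146 ≡ 3.
  S_1 = Σ v_i α_i r_i = 4·11·12 + 4·12·4 + 10·5·7 + 4·1·1 + 4·9·2 = 1146 ≡ 2.
  α_i^2 mod 13 = [4, 1, 12, 1, 3].
  S_2 = Σ v_i α_i^2 r_i = 4·4·12 + 4·1·4 + 10·12·7 + 4·1·1 + 4·3·2 = 1076 ≡ 10.
  S = (3, 2, 10) ≠ 0, so r is not a codeword (an error is present).
Step 3: locate the error. For a single error e at position i, S_ℓ = v_i·e·α_i^ℓ, so α_err = S_1/S_0.
  S_0^{−1} = 3^{−1} = 9 (mod 13), so α_err = 2·9 = 18 ≡ 5 = α_3. Error position i = 3.
  Consistency check: S_2/S_1 = 10·7 = 70 ≡ 5 = α_err ✓ (single-error assumption holds).
Step 4: error magnitude e = S_0/v_3 = S_0·∏_{j≠3}(α_3 − α_j) = 3·4 = 12 ≡ 12 (mod 13).
Step 5: correct position 3: c_3 = r_3 − e = 7 − 12 ≡ 8 (mod 13). Hence c = [12, 4, 8, 1, 2].
  Check: interpolating c through the α_i gives m(x) = 9 + 5·x (degree < 2) with m(α_i) = c_i for every i, so c is indeed a codeword.


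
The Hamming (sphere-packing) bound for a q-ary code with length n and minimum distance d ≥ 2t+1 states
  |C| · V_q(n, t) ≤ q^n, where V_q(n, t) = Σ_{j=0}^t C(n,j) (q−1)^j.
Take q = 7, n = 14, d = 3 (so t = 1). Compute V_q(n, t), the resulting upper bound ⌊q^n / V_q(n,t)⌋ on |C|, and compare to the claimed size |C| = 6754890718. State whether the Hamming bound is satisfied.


V_q(n, t) = 85, q^n = 678223072849, Hamming bound = 7979094974, |C| = 6754890718 ≤ bound (satisfied).

Step 1: Compute V_q(n, t) = Σ_{j=0}^1 C(n, j) (q−1)^j.
  j = 0: C(14,0)·(6)^0 = 1·1 = 1.
  j = 1: C(14,1)·(6)^1 = 14·6 = 84.
  V_q(n, t) = 1 + 84 = 85.
Step 2: q^n = 7^14 = 678223072849.
Step 3: Hamming bound ⌊q^n / V_q(n,t)⌋ = ⌊678223072849/85⌋ = 7979094974.
Step 4: Compare |C| = 6754890718 to 7979094974: satisfied.
The claimed |C| lies below the Hamming bound.


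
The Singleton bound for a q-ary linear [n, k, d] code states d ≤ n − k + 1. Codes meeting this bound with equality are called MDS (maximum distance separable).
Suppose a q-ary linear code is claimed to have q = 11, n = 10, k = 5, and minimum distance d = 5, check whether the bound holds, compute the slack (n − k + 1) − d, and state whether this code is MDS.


Singleton RHS = n − k + 1 = 6, slack = 1, bound satisfied, not MDS.

Singleton bound: d ≤ n − k + 1.
Here n = 10, k = 5, so n − k + 1 = 6.
Given d = 5, check d ≤ 6: YES.
Slack = (n − k + 1) − d = 1.
The code is NOT MDS (slack = 1 > 0).
Description: the claimed parameters are [10, 5, 5]_11; such a code would be non-MDS.


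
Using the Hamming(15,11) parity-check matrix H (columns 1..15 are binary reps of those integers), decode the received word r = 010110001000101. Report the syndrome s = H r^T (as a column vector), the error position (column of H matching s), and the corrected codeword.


s = (1, 0, 0, 0)^T, error position = 8, corrected codeword c = 010110011000101

Compute s = H r^T mod 2 one row at a time:
  s_1 = 0 + 1 + 0 + 0 + 0 + 1 + 0 + 1 = 3 ≡ 1 (mod 2).
  s_2 = 1 + 1 + 0 + 0 + 0 + 1 + 0 + 1 = 4 ≡ 0 (mod 2).
  s_3 = 1 + 0 + 0 + 0 + 0 + 0 + 0 + 1 = 2 ≡ 0 (mod 2).
  s_4 = 0 + 0 + 1 + 0 + 1 + 0 + 1 + 1 = 4 ≡ 0 (mod 2).
s = (1, 0, 0, 0)^T — this equals column 8 of H (binary 1000), so error is at position 8.
Correct: flip bit 8 of r = 010110001000101 to get c = 010110011000101.


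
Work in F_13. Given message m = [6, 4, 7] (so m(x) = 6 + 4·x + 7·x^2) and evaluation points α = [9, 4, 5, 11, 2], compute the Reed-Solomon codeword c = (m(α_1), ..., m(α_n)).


c = [11, 4, 6, 0, 3]

Message polynomial: m(x) = 6 + 4·x + 7·x^2 (mod 13).
For each evaluation point α_i, compute m(α_i) mod 13:
  α_1 = 9: Horner steps 7 → 2 → 11, so m(9) = 11.
  α_2 = 4: Horner steps 7 → 6 → 4, so m(4) = 4.
  α_3 = 5: Horner steps 7 → 0 → 6, so m(5) = 6.
  α_4 = 11: Horner steps 7 → 3 → 0, so m(11) = 0.
  α_5 = 2: Horner steps 7 → 5 → 3, so m(2) = 3.
Codeword c = [11, 4, 6, 0, 3] ∈ F_13^5.


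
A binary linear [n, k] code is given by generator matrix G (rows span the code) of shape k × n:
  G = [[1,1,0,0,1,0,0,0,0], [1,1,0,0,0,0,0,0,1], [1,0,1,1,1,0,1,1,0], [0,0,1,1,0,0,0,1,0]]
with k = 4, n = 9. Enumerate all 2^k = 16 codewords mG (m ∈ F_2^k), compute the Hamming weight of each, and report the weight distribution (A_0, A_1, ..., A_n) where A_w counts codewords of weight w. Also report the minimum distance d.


Weight distribution: A_0 = 1, A_2 = 2, A_3 = 5, A_4 = 1, A_5 = 2, A_6 = 4, A_7 = 1. Minimum distance d = 2.

Enumerate all 2^4 = 16 messages m ∈ F_2^4.
For each, compute codeword c = mG in F_2^9, then tally its weight.
  m = 0000 → c = 000000000, weight = 0.
  m = 1000 → c = 110010000, weight = 3.
  m = 0100 → c = 110000001, weight = 3.
  m = 1100 → c = 000010001, weight = 2.
  m = 0010 → c = 101110110, weight = 6.
  m = 1010 → c = 011100110, weight = 5.
  m = 0110 → c = 011110111, weight = 7.
  m = 1110 → c = 101100111, weight = 6.
  m = 0001 → c = 001100010, weight = 3.
  m = 1001 → c = 111110010, weight = 6.
  m = 0101 → c = 111100011, weight = 6.
  m = 1101 → c = 001110011, weight = 5.
  m = 0011 → c = 100010100, weight = 3.
  m = 1011 → c = 010000100, weight = 2.
  m = 0111 → c = 010010101, weight = 4.
  m = 1111 → c = 100000101, weight = 3.
Tally weights:
  weight 0: 1 codewords.
  weight 2: 2 codewords.
  weight 3: 5 codewords.
  weight 4: 1 codewords.
  weight 5: 2 codewords.
  weight 6: 4 codewords.
  weight 7: 1 codewords.
Minimum distance d = smallest w > 0 with A_w > 0 = 2.
Sanity: Σ A_w = 16 = 2^4 = 16 ✓.


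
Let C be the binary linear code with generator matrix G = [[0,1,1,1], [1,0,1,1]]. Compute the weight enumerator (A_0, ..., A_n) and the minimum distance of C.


Weight distribution: A_0 = 1, A_2 = 1, A_3 = 2. Minimum distance d = 2.

Enumerate all 2^2 = 4 messages m ∈ F_2^2.
For each, compute codeword c = mG in F_2^4, then tally its weight.
  m = 00 → c = 0000, weight = 0.
  m = 10 → c = 0111, weight = 3.
  m = 01 → c = 1011, weight = 3.
  m = 11 → c = 1100, weight = 2.
Tally weights:
  weight 0: 1 codewords.
  weight 2: 1 codewords.
  weight 3: 2 codewords.
Minimum distance d = smallest w > 0 with A_w > 0 = 2.
Sanity: Σ A_w = 4 = 2^2 = 4 ✓.


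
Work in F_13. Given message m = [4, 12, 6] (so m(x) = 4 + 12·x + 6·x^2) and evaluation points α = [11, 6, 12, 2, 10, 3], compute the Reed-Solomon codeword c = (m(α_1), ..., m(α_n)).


c = [4, 6, 11, 0, 9, 3]

Message polynomial: m(x) = 4 + 12·x + 6·x^2 (mod 13).
For each evaluation point α_i, compute m(α_i) mod 13:
  α_1 = 11: Horner steps 6 → 0 → 4, so m(11) = 4.
  α_2 = 6: Horner steps 6 → 9 → 6, so m(6) = 6.
  α_3 = 12: Horner steps 6 → 6 → 11, so m(12) = 11.
  α_4 = 2: Horner steps 6 → 11 → 0, so m(2) = 0.
  α_5 = 10: Horner steps 6 → 7 → 9, so m(10) = 9.
  α_6 = 3: Horner steps 6 → 4 → 3, so m(3) = 3.
Codeword c = [4, 6, 11, 0, 9, 3] ∈ F_13^6.


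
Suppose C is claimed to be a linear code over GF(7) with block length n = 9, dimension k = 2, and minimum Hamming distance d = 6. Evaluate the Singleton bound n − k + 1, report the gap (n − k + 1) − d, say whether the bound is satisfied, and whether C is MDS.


Singleton RHS = n − k + 1 = 8, slack = 2, bound satisfied, not MDS.

Singleton bound: d ≤ n − k + 1.
Here n = 9, k = 2, so n − k + 1 = 8.
Given d = 6, check d ≤ 8: YES.
Slack = (n − k + 1) − d = 2.
The code is NOT MDS (slack = 2 > 0).
Description: the claimed parameters are [9, 2, 6]_7; such a code would be non-MDS.


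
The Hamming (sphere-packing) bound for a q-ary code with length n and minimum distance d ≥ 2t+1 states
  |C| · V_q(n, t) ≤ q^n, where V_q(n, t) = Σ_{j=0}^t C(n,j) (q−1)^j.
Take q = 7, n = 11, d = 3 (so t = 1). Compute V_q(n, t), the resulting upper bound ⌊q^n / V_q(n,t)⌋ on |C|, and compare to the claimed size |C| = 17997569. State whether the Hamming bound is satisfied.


V_q(n, t) = 67, q^n = 1977326743, Hamming bound = 29512339, |C| = 17997569 ≤ bound (satisfied).

Step 1: Compute V_q(n, t) = Σ_{j=0}^1 C(n, j) (q−1)^j.
  j = 0: C(11,0)·(6)^0 = 1·1 = 1.
  j = 1: C(11,1)·(6)^1 = 11·6 = 66.
  V_q(n, t) = 1 + 66 = 67.
Step 2: q^n = 7^11 = 1977326743.
Step 3: Hamming bound ⌊q^n / V_q(n,t)⌋ = ⌊1977326743/67⌋ = 29512339.
Step 4: Compare |C| = 17997569 to 29512339: satisfied.
The claimed |C| lies below the Hamming bound.


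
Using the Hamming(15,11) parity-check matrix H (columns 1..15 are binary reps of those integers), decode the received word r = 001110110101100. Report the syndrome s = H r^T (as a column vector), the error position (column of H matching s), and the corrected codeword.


s = (0, 1, 1, 0)^T, error position = 6, corrected codeword c = 001111110101100

Compute s = H r^T mod 2 one row at a time:
  s_1 = 1 + 0 + 1 + 0 + 1 + 1 + 0 + 0 = 4 ≡ 0 (mod 2).
  s_2 = 1 + 1 + 0 + 1 + 1 + 1 + 0 + 0 = 5 ≡ 1 (mod 2).
  s_3 = 0 + 1 + 0 + 1 + 1 + 0 + 0 + 0 = 3 ≡ 1 (mod 2).
  s_4 = 0 + 1 + 1 + 1 + 0 + 0 + 1 + 0 = 4 ≡ 0 (mod 2).
s = (0, 1, 1, 0)^T — this equals column 6 of H (binary 0110), so error is at position 6.
Correct: flip bit 6 of r = 001110110101100 to get c = 001111110101100.


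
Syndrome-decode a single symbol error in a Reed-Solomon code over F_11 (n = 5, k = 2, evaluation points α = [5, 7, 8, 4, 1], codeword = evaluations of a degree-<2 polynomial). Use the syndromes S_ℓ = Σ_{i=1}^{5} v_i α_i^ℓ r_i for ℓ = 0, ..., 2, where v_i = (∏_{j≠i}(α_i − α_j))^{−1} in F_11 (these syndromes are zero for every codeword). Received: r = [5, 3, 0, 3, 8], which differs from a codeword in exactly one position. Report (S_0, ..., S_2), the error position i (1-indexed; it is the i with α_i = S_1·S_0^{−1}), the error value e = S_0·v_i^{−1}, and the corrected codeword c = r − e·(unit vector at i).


S = (2, 3, 10), error at position 2, error magnitude e = 5, c = [5, 9, 0, 3, 8].

Step 1: column multipliers v_i = (∏_{j≠i}(α_i − α_j))^{−1} mod 11.
  i = 1 (α = 5): (5−7)(5−8)(5−4)(5−1) = (−2)·(−3)·1·4 = 24 ≡ 2, so v_1 = 2^{−1} = 6 (mod 11).
  i = 2 (α = 7): (7−5)(7−8)(7−4)(7−1) = 2·(−1)·3·6 = −36 ≡ 8, so v_2 = 8^{−1} = 7 (mod 11).
  i = 3 (α = 8): (8−5)(8−7)(8−4)(8−1) = 3·1·4·7 = 84 ≡ 7, so v_3 = 7^{−1} = 8 (mod 11).
  i = 4 (α = 4): (4−5)(4−7)(4−8)(4−1) = (−1)·(−3)·(−4)·3 = −36 ≡ 8, so v_4 = 8^{−1} = 7 (mod 11).
  i = 5 (α = 1): (1−5)(1−7)(1−8)(1−4) = (−4)·(−6)·(−7)·(−3) = 504 ≡ 9, so v_5 = 9^{−1} = 5 (mod 11).
  v = [6, 7, 8, 7, 5].
Step 2: syndromes of r = [5, 3, 0, 3, 8] (all sums mod 11).
  S_0 = Σ v_i r_i = 6·5 + 7·3 + 8·0 + 7·3 + 5·8 = 112 ≡ 2.
  S_1 = Σ v_i α_i r_i = 6·5·5 + 7·7·3 + 8·8·0 + 7·4·3 + 5·1·8 = 421 ≡ 3.
  α_i^2 mod 11 = [3, 5, 9, 5, 1].
  S_2 = Σ v_i α_i^2 r_i = 6·3·5 + 7·5·3 + 8·9·0 + 7·5·3 + 5·1·8 = 340 ≡ 10.
  S = (2, 3, 10) ≠ 0, so r is not a codeword (an error is present).
Step 3: locate the error. For a single error e at position i, S_ℓ = v_i·e·α_i^ℓ, so α_err = S_1/S_0.
  S_0^{−1} = 2^{−1} = 6 (mod 11), so α_err = 3·6 = 18 ≡ 7 = α_2. Error position i = 2.
  Consistency check: S_2/S_1 = 10·4 = 40 ≡ 7 = α_err ✓ (single-error assumption holds).
Step 4: error magnitude e = S_0/v_2 = S_0·∏_{j≠2}(α_2 − α_j) = 2·8 = 16 ≡ 5 (mod 11).
Step 5: correct position 2: c_2 = r_2 − e = 3 − 5 ≡ 9 (mod 11). Hence c = [5, 9, 0, 3, 8].
  Check: interpolating c through the α_i gives m(x) = 6 + 2·x (degree < 2) with m(α_i) = c_i for every i, so c is indeed a codeword.
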